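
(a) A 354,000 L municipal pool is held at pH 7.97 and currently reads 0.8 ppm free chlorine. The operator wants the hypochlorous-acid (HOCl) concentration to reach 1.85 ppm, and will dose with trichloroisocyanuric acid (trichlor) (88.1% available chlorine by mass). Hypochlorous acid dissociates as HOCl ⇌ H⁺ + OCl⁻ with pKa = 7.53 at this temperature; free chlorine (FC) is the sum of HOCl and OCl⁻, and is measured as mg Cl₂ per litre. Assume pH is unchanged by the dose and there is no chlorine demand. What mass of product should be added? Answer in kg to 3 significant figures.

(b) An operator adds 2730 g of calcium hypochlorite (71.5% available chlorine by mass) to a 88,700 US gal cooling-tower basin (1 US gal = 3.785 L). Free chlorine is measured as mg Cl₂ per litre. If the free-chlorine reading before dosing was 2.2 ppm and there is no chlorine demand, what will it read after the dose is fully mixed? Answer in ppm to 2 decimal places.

(a) [OCl⁻]/[HOCl] = 10^(pH − pKa) = 10^(7.97 − 7.53) = 2.754; fraction as HOCl = 1/(1 + 2.754) = 0.2664.
(a) Free chlorine required for 1.85 ppm HOCl: 1.85 / 0.2664 = 6.945 ppm.
(a) FC to add: 6.945 − 0.8 = 6.145 mg/L as Cl₂.
(a) Cl₂ equivalent: 6.145 mg/L × 354,000 L = 2175 g.
(a) Product at 88.1% available Cl: 2175 / 0.881 = 2469 g.

(b) Volume: 88,700 US gal × 3.785 L/gal = 335,730 L.
(b) Available chlorine delivered: 2730 g × 0.715 = 1952 g as Cl₂.
(b) Concentration rise: 1952 g / 335,730 L = 5.814 mg/L = 5.81 ppm.
(b) Final FC: 2.2 + 5.81 = 8.01 ppm.

(a) 2.47 kg; (b) 8.01 ppm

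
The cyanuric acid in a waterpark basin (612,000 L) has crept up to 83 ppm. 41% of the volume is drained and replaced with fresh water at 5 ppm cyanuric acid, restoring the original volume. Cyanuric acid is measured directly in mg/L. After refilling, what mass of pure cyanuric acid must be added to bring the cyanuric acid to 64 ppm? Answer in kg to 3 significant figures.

7.94 kg

After draining 41% and refilling: 83 × 0.59 + 5 × 0.41 = 51.02 ppm.
Deficit to target: 64 − 51.02 = 12.98 mg/L.
Mass: 12.98 mg/L × 612,000 L = 7944 g cyanuric acid.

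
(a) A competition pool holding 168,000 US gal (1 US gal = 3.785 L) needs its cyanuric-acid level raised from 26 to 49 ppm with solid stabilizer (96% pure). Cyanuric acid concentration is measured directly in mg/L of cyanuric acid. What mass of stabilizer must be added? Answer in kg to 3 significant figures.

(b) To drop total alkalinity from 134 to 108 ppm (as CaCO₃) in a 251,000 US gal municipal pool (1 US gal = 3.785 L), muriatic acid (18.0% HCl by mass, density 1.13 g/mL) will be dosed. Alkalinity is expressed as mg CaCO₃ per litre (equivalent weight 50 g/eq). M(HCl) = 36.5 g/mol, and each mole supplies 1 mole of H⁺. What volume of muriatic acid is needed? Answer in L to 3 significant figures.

(a) Volume: 168,000 US gal × 3.785 L/gal = 635,880 L.
(a) CYA to add: (49 − 26) = 23 mg/L × 635,880 L = 14,630 g cyanuric acid.
(a) At 96% purity: 14,630 / 0.96 = 15,230 g product.

(b) Volume: 251,000 US gal × 3.785 L/gal = 950,035 L.
(b) Alkalinity to neutralize: (134 − 108) = 26 mg/L as CaCO₃ × 950,035 L = 24,700 g as CaCO₃.
(b) Equivalents of H⁺ required: 24,700 ÷ 50 g/eq = 494 eq = 494 mol HCl.
(b) Mass of HCl: 494 × 36.5 = 18,030 g.
(b) Mass of 18.0% solution: 18,030 / 0.18 = 100,200 g.
(b) Volume: 100,200 g ÷ 1.13 g/mL = 88,650 mL.

(a) 15.2 kg; (b) 88.7 L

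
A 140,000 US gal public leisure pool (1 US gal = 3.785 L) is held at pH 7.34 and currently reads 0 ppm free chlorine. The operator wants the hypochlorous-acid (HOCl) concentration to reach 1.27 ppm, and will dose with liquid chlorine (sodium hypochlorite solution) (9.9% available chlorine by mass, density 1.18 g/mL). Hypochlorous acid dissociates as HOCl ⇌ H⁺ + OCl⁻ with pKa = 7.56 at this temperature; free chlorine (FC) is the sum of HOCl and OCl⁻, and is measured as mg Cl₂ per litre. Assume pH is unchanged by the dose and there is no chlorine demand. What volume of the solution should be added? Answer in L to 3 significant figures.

Volume: 140,000 US gal × 3.785 L/gal = 529,900 L.
[OCl⁻]/[HOCl] = 10^(pH − pKa) = 10^(7.34 − 7.56) = 0.6026; fraction as HOCl = 1/(1 + 0.6026) = 0.624.
Free chlorine required for 1.27 ppm HOCl: 1.27 / 0.624 = 2.035 ppm.
FC to add: 2.035 − 0 = 2.035 mg/L as Cl₂.
Cl₂ equivalent: 2.035 mg/L × 529,900 L = 1078 g.
Product at 9.9% available Cl: 1078 / 0.099 = 10,890 g.
Volume: 10,890 g ÷ 1.18 g/mL = 9232 mL.

9.23 L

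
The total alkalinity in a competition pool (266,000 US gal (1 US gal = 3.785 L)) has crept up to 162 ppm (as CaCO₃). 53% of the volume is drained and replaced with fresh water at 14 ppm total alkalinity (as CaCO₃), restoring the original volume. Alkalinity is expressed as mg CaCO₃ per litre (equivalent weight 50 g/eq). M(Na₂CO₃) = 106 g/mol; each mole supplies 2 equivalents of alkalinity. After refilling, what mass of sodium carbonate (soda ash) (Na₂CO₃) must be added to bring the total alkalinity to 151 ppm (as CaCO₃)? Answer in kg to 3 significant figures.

72.0 kg

Volume: 266,000 US gal × 3.785 L/gal = 1,006,810 L.
After draining 53% and refilling: 162 × 0.47 + 14 × 0.53 = 83.56 ppm.
Deficit to target: 151 − 83.56 = 67.44 mg/L.
As CaCO₃: 67.44 mg/L × 1,006,810 L = 67,900 g; ÷ 50 g/eq ÷ 2 = 679 mol Na₂CO₃.
Mass: 679 × 106 = 71,970 g.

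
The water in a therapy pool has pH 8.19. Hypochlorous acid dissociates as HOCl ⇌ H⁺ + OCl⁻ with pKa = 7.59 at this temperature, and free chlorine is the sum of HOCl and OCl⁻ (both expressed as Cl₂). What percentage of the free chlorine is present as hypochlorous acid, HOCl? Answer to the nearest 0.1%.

[OCl⁻]/[HOCl] = 10^(pH − pKa) = 10^(8.19 − 7.59) = 10^0.60 = 3.981.
Fraction as HOCl = 1 / (1 + 3.981) = 0.2008.

20.1%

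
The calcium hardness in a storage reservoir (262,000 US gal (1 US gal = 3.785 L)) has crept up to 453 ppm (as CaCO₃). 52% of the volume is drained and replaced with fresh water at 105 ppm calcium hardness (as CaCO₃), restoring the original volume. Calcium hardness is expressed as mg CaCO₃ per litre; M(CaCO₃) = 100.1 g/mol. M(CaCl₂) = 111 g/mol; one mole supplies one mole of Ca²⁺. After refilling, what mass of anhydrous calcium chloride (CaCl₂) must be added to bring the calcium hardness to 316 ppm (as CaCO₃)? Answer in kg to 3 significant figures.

48.3 kg

Volume: 262,000 US gal × 3.785 L/gal = 991,670 L.
After draining 52% and refilling: 453 × 0.48 + 105 × 0.52 = 272.04 ppm.
Deficit to target: 316 − 272.04 = 43.96 mg/L.
As CaCO₃: 43.96 mg/L × 991,670 L = 43,590 g; ÷ 100.1 = 435.5 mol Ca²⁺.
Mass: 435.5 × 111 = 48,340 g.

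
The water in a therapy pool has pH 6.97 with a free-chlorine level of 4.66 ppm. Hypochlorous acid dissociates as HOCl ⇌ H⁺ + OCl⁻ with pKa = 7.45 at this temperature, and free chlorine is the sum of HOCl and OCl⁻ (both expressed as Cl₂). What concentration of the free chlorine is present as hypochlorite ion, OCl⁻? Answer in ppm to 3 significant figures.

1.16 ppm

[OCl⁻]/[HOCl] = 10^(pH − pKa) = 10^(6.97 − 7.45) = 10^-0.48 = 0.3311.
Fraction as HOCl = 1 / (1 + 0.3311) = 0.7512.
OCl⁻ = (1 − 0.7512) × 4.66 ppm = 1.159 ppm.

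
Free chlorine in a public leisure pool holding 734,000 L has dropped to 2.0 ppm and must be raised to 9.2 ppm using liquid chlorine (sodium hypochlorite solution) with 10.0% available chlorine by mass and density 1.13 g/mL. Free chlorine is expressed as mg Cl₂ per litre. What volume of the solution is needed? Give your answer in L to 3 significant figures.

46.8 L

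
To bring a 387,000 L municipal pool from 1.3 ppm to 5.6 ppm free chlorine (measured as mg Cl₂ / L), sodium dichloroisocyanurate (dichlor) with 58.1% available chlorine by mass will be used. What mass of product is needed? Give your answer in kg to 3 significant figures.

Chlorine deficit: 5.6 − 1.3 = 4.3 ppm = 4.3 mg/L as Cl₂.
Cl₂ equivalent needed: 4.3 mg/L × 387,000 L = 1,664,000 mg = 1664 g.
Product at 58.1% available chlorine: 1664 / 0.581 = 2864 g.

2.86 kg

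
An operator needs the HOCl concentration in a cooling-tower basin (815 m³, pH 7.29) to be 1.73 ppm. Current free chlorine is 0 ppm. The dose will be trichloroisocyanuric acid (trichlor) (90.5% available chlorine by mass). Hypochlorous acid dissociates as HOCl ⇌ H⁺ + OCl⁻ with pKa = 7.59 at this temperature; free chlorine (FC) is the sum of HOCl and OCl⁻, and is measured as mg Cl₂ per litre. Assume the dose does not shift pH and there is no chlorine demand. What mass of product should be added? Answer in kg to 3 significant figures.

2.34 kg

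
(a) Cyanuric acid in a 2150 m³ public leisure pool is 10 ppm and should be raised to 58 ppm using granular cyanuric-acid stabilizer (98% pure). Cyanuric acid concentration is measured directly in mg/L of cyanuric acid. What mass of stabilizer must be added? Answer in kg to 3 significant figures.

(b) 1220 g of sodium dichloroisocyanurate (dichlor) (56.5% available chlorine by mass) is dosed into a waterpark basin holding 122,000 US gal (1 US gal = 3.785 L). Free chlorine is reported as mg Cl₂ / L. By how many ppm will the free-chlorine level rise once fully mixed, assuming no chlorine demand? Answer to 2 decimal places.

(a) Volume: 2150 m³ = 2,150,000 L.
(a) CYA to add: (58 − 10) = 48 mg/L × 2,150,000 L = 103,200 g cyanuric acid.
(a) At 98% purity: 103,200 / 0.98 = 105,300 g product.

(b) Volume: 122,000 US gal × 3.785 L/gal = 461,770 L.
(b) Available chlorine delivered: 1220 g × 0.565 = 689.3 g as Cl₂.
(b) Concentration rise: 689.3 g / 461,770 L = 1.493 mg/L = 1.49 ppm.

(a) 105 kg; (b) 1.49 ppm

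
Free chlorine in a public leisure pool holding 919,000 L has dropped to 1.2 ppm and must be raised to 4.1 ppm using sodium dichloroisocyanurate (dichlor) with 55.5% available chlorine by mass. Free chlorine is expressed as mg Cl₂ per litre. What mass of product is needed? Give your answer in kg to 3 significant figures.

4.80 kg

Chlorine deficit: 4.1 − 1.2 = 2.9 ppm = 2.9 mg/L as Cl₂.
Cl₂ equivalent needed: 2.9 mg/L × 919,000 L = 2,665,000 mg = 2665 g.
Product at 55.5% available chlorine: 2665 / 0.555 = 4802 g.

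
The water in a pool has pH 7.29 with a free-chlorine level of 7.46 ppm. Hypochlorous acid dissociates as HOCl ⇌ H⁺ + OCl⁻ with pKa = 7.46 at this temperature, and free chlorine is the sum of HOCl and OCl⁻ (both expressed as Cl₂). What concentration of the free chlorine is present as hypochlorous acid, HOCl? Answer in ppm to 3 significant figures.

4.45 ppm

[OCl⁻]/[HOCl] = 10^(pH − pKa) = 10^(7.29 − 7.46) = 10^-0.17 = 0.6761.
Fraction as HOCl = 1 / (1 + 0.6761) = 0.5966.
HOCl = 0.5966 × 7.46 ppm = 4.451 ppm.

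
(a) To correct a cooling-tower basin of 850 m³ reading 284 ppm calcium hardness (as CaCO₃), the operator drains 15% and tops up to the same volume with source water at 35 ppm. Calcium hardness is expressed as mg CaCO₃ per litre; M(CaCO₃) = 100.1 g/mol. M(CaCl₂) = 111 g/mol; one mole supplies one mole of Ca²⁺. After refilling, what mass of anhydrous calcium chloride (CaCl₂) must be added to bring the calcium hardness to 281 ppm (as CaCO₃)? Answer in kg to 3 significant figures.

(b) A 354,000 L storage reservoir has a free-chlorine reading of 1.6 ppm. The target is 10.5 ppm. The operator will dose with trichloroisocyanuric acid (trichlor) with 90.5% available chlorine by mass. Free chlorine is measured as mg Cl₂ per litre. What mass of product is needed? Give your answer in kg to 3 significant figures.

(a) Volume: 850 m³ = 850,000 L.
(a) After draining 15% and refilling: 284 × 0.85 + 35 × 0.15 = 246.65 ppm.
(a) Deficit to target: 281 − 246.65 = 34.35 mg/L.
(a) As CaCO₃: 34.35 mg/L × 850,000 L = 29,200 g; ÷ 100.1 = 291.7 mol Ca²⁺.
(a) Mass: 291.7 × 111 = 32,380 g.

(b) Chlorine deficit: 10.5 − 1.6 = 8.9 ppm = 8.9 mg/L as Cl₂.
(b) Cl₂ equivalent needed: 8.9 mg/L × 354,000 L = 3,151,000 mg = 3151 g.
(b) Product at 90.5% available chlorine: 3151 / 0.905 = 3481 g.

(a) 32.4 kg; (b) 3.48 kg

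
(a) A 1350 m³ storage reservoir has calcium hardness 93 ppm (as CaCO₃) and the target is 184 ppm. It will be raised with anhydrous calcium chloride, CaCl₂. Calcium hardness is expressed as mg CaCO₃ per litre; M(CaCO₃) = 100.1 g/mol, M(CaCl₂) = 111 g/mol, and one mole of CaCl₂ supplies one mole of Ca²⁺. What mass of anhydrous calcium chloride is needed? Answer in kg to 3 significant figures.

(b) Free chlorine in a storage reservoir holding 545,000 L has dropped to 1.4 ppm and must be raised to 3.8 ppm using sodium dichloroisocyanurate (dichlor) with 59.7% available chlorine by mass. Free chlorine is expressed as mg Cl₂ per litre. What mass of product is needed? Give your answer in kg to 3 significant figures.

(a) Volume: 1350 m³ = 1,350,000 L.
(a) Hardness to add: (184 − 93) = 91 mg/L as CaCO₃ × 1,350,000 L = 122,800 g as CaCO₃.
(a) Moles of Ca²⁺ (1 mol Ca²⁺ ≡ 1 mol CaCO₃): 122,800 / 100.1 g/mol = 1227 mol.
(a) Mass of CaCl₂: 1227 × 111 = 136,200 g.

(b) Chlorine deficit: 3.8 − 1.4 = 2.4 ppm = 2.4 mg/L as Cl₂.
(b) Cl₂ equivalent needed: 2.4 mg/L × 545,000 L = 1,308,000 mg = 1308 g.
(b) Product at 59.7% available chlorine: 1308 / 0.597 = 2191 g.

(a) 136 kg; (b) 2.19 kg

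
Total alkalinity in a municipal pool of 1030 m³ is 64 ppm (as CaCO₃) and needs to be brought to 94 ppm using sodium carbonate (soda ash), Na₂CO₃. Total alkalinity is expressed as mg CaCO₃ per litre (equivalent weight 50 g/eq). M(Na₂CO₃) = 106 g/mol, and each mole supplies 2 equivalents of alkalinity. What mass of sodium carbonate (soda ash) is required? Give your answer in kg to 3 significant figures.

32.8 kg

Volume: 1030 m³ = 1,030,000 L.
Alkalinity to add: (94 − 64) = 30 mg/L as CaCO₃ × 1,030,000 L = 30,900 g as CaCO₃.
Equivalents: 30,900 g ÷ 50 g/eq = 618 eq.
Each mole of Na₂CO₃ supplies 2 eq, so 618 / 2 = 309 mol.
Mass: 309 mol × 106 g/mol = 32,750 g.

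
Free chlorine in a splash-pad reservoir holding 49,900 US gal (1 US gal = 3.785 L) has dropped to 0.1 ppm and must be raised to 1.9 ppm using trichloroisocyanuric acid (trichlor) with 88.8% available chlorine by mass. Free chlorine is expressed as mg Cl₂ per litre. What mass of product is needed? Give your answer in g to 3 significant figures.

Volume: 49,900 US gal × 3.785 L/gal = 188,872 L.
Chlorine deficit: 1.9 − 0.1 = 1.8 ppm = 1.8 mg/L as Cl₂.
Cl₂ equivalent needed: 1.8 mg/L × 188,872 L = 340,000 mg = 340 g.
Product at 88.8% available chlorine: 340 / 0.888 = 382.8 g.

383 g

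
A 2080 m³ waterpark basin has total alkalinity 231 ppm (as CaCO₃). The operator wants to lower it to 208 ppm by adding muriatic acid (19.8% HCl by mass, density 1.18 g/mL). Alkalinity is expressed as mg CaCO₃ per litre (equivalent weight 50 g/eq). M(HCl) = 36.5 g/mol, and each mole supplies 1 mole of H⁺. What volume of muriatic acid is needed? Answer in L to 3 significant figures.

Volume: 2080 m³ = 2,080,000 L.
Alkalinity to neutralize: (231 − 208) = 23 mg/L as CaCO₃ × 2,080,000 L = 47,840 g as CaCO₃.
Equivalents of H⁺ required: 47,840 ÷ 50 g/eq = 956.8 eq = 956.8 mol HCl.
Mass of HCl: 956.8 × 36.5 = 34,920 g.
Mass of 19.8% solution: 34,920 / 0.198 = 176,400 g.
Volume: 176,400 g ÷ 1.18 g/mL = 149,500 mL.

149 L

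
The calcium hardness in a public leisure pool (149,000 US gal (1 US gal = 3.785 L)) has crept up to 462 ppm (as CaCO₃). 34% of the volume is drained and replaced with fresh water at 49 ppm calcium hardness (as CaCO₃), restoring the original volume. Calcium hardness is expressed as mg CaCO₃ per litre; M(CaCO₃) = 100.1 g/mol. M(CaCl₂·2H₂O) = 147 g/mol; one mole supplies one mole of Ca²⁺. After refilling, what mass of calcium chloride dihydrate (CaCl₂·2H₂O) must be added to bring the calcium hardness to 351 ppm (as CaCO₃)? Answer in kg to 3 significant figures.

24.4 kg

Volume: 149,000 US gal × 3.785 L/gal = 563,965 L.
After draining 34% and refilling: 462 × 0.66 + 49 × 0.34 = 321.58 ppm.
Deficit to target: 351 − 321.58 = 29.42 mg/L.
As CaCO₃: 29.42 mg/L × 563,965 L = 16,590 g; ÷ 100.1 = 165.8 mol Ca²⁺.
Mass: 165.8 × 147 = 24,370 g.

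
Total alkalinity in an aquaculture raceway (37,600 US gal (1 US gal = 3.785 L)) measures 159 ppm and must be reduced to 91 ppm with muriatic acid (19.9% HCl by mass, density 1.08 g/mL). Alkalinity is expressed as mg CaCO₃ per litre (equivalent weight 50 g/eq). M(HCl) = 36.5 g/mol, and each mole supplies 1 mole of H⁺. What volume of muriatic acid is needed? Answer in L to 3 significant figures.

Volume: 37,600 US gal × 3.785 L/gal = 142,316 L.
Alkalinity to neutralize: (159 − 91) = 68 mg/L as CaCO₃ × 142,316 L = 9677 g as CaCO₃.
Equivalents of H⁺ required: 9677 ÷ 50 g/eq = 193.5 eq = 193.5 mol HCl.
Mass of HCl: 193.5 × 36.5 = 7065 g.
Mass of 19.9% solution: 7065 / 0.199 = 35,500 g.
Volume: 35,500 g ÷ 1.08 g/mL = 32,870 mL.

32.9 L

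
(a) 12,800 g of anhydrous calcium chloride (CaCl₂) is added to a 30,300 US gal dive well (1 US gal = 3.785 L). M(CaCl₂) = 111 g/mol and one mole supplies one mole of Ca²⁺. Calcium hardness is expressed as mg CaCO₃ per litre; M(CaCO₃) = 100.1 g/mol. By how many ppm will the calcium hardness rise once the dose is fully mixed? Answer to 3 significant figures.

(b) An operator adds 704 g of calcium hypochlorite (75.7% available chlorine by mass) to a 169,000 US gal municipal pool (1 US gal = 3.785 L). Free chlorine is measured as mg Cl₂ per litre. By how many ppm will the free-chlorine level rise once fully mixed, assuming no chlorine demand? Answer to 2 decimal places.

(a) Volume: 30,300 US gal × 3.785 L/gal = 114,686 L.
(a) Moles of Ca²⁺: 12,800 g ÷ 111 g/mol = 115.3 mol.
(a) As CaCO₃: 115.3 mol × 100.1 g/mol = 11,540 g.
(a) Rise: 11,540 g / 114,686 L × 1000 = 100.6 mg/L.

(b) Volume: 169,000 US gal × 3.785 L/gal = 639,665 L.
(b) Available chlorine delivered: 704 g × 0.757 = 532.9 g as Cl₂.
(b) Concentration rise: 532.9 g / 639,665 L = 0.8331 mg/L = 0.83 ppm.

(a) 101 ppm; (b) 0.83 ppm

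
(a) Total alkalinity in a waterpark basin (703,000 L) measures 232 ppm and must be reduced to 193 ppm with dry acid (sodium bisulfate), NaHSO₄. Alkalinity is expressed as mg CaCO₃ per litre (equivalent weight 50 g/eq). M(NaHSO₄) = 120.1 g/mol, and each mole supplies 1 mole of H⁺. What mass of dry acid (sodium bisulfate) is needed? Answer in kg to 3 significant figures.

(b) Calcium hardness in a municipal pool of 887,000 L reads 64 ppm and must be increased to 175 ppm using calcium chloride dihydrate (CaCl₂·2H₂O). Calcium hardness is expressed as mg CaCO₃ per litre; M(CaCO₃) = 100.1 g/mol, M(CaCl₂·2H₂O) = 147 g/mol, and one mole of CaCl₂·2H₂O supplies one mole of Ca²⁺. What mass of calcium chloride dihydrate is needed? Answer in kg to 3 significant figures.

(a) Alkalinity to neutralize: (232 − 193) = 39 mg/L as CaCO₃ × 703,000 L = 27,420 g as CaCO₃.
(a) Equivalents of H⁺ required: 27,420 ÷ 50 g/eq = 548.3 eq = 548.3 mol NaHSO₄.
(a) Mass of NaHSO₄: 548.3 × 120.1 = 65,860 g.

(b) Hardness to add: (175 − 64) = 111 mg/L as CaCO₃ × 887,000 L = 98,460 g as CaCO₃.
(b) Moles of Ca²⁺ (1 mol Ca²⁺ ≡ 1 mol CaCO₃): 98,460 / 100.1 g/mol = 983.6 mol.
(b) Mass of CaCl₂·2H₂O: 983.6 × 147 = 144,600 g.

(a) 65.9 kg; (b) 145 kg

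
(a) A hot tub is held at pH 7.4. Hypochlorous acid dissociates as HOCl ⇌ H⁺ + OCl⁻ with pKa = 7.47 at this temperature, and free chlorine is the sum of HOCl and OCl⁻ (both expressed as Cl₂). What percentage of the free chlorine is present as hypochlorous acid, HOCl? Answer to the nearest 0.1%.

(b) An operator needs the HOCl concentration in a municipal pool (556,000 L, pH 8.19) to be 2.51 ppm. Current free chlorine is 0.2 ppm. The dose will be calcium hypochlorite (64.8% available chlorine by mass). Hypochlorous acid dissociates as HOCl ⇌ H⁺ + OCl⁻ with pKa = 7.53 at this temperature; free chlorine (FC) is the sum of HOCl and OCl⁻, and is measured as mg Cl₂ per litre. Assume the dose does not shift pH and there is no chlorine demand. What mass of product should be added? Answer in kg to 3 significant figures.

(a) 54.0%; (b) 11.8 kg

(a) [OCl⁻]/[HOCl] = 10^(pH − pKa) = 10^(7.4 − 7.47) = 10^-0.07 = 0.8511.
(a) Fraction as HOCl = 1 / (1 + 0.8511) = 0.5402.

(b) [OCl⁻]/[HOCl] = 10^(pH − pKa) = 10^(8.19 − 7.53) = 4.571; fraction as HOCl = 1/(1 + 4.571) = 0.1795.
(b) Free chlorine required for 2.51 ppm HOCl: 2.51 / 0.1795 = 13.98 ppm.
(b) FC to add: 13.98 − 0.2 = 13.78 mg/L as Cl₂.
(b) Cl₂ equivalent: 13.78 mg/L × 556,000 L = 7663 g.
(b) Product at 64.8% available Cl: 7663 / 0.648 = 11,830 g.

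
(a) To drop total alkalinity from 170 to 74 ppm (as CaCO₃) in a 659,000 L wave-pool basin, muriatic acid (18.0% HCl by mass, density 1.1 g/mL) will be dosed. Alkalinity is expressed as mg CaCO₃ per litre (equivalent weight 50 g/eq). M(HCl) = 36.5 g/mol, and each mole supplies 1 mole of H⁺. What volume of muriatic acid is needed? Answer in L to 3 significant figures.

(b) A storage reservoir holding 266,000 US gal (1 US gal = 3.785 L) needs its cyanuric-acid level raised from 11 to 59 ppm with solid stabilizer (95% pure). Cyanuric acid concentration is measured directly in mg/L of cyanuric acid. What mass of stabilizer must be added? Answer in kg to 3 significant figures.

(a) 233 L; (b) 50.9 kg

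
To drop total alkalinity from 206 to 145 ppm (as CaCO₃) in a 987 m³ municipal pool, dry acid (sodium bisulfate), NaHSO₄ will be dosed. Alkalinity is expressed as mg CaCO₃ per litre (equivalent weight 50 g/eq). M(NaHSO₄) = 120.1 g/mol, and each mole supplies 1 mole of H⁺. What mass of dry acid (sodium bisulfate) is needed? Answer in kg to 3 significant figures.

145 kg

Volume: 987 m³ = 987,000 L.
Alkalinity to neutralize: (206 − 145) = 61 mg/L as CaCO₃ × 987,000 L = 60,210 g as CaCO₃.
Equivalents of H⁺ required: 60,210 ÷ 50 g/eq = 1204 eq = 1204 mol NaHSO₄.
Mass of NaHSO₄: 1204 × 120.1 = 144,600 g.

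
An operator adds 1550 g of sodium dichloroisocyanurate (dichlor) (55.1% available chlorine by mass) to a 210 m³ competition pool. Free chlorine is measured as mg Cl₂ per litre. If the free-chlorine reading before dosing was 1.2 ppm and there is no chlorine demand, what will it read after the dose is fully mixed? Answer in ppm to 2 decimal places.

Volume: 210 m³ = 210,000 L.
Available chlorine delivered: 1550 g × 0.551 = 854.1 g as Cl₂.
Concentration rise: 854.1 g / 210,000 L = 4.067 mg/L = 4.07 ppm.
Final FC: 1.2 + 4.07 = 5.27 ppm.

5.27 ppm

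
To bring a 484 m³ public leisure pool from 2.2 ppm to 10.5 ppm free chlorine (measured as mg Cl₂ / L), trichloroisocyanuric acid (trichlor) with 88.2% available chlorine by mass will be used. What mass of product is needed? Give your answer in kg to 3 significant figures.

4.55 kg

Volume: 484 m³ = 484,000 L.
Chlorine deficit: 10.5 − 2.2 = 8.3 ppm = 8.3 mg/L as Cl₂.
Cl₂ equivalent needed: 8.3 mg/L × 484,000 L = 4,017,000 mg = 4017 g.
Product at 88.2% available chlorine: 4017 / 0.882 = 4555 g.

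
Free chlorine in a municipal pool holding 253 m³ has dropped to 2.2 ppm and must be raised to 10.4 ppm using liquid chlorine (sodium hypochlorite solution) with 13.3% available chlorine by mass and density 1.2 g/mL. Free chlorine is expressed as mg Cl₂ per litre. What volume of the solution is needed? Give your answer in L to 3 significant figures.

Volume: 253 m³ = 253,000 L.
Chlorine deficit: 10.4 − 2.2 = 8.2 ppm = 8.2 mg/L as Cl₂.
Cl₂ equivalent needed: 8.2 mg/L × 253,000 L = 2,075,000 mg = 2075 g.
Product at 13.3% available chlorine: 2075 / 0.133 = 15,600 g.
Volume at density 1.2 g/mL: 15,600 g ÷ 1.2 g/mL = 13,000 mL.

13.0 L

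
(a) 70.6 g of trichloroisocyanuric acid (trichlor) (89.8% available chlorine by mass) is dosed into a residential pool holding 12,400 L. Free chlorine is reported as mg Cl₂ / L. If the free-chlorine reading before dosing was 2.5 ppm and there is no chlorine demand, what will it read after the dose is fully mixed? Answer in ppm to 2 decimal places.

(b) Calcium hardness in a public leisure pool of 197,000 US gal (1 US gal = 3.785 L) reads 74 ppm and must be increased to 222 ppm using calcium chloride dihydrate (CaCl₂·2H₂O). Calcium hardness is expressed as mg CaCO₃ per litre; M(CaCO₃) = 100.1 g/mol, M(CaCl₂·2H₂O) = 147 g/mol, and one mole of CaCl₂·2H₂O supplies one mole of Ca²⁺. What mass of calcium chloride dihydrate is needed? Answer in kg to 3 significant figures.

(a) Available chlorine delivered: 70.6 g × 0.898 = 63.4 g as Cl₂.
(a) Concentration rise: 63.4 g / 12,400 L = 5.113 mg/L = 5.11 ppm.
(a) Final FC: 2.5 + 5.11 = 7.61 ppm.

(b) Volume: 197,000 US gal × 3.785 L/gal = 745,645 L.
(b) Hardness to add: (222 − 74) = 148 mg/L as CaCO₃ × 745,645 L = 110,400 g as CaCO₃.
(b) Moles of Ca²⁺ (1 mol Ca²⁺ ≡ 1 mol CaCO₃): 110,400 / 100.1 g/mol = 1102 mol.
(b) Mass of CaCl₂·2H₂O: 1102 × 147 = 162,100 g.

(a) 7.61 ppm; (b) 162 kg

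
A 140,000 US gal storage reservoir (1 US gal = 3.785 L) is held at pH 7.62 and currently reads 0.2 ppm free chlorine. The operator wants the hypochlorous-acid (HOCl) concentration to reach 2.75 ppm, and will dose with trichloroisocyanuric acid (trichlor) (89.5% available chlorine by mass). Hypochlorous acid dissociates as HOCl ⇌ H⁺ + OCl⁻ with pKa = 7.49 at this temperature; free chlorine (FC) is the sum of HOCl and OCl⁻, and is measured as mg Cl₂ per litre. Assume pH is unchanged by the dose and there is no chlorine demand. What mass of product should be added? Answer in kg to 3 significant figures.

Volume: 140,000 US gal × 3.785 L/gal = 529,900 L.
[OCl⁻]/[HOCl] = 10^(pH − pKa) = 10^(7.62 − 7.49) = 1.349; fraction as HOCl = 1/(1 + 1.349) = 0.4257.
Free chlorine required for 2.75 ppm HOCl: 2.75 / 0.4257 = 6.46 ppm.
FC to add: 6.46 − 0.2 = 6.26 mg/L as Cl₂.
Cl₂ equivalent: 6.26 mg/L × 529,900 L = 3317 g.
Product at 89.5% available Cl: 3317 / 0.895 = 3706 g.

3.71 kg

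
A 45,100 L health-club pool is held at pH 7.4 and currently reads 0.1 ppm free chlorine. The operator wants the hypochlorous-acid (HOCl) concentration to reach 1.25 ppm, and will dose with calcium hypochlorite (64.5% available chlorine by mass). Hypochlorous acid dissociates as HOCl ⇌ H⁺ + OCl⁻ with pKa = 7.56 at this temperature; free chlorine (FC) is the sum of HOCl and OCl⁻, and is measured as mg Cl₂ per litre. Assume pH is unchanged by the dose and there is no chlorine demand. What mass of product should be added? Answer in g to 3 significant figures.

[OCl⁻]/[HOCl] = 10^(pH − pKa) = 10^(7.4 − 7.56) = 0.6918; fraction as HOCl = 1/(1 + 0.6918) = 0.5911.
Free chlorine required for 1.25 ppm HOCl: 1.25 / 0.5911 = 2.115 ppm.
FC to add: 2.115 − 0.1 = 2.015 mg/L as Cl₂.
Cl₂ equivalent: 2.015 mg/L × 45,100 L = 90.87 g.
Product at 64.5% available Cl: 90.87 / 0.645 = 140.9 g.

141 g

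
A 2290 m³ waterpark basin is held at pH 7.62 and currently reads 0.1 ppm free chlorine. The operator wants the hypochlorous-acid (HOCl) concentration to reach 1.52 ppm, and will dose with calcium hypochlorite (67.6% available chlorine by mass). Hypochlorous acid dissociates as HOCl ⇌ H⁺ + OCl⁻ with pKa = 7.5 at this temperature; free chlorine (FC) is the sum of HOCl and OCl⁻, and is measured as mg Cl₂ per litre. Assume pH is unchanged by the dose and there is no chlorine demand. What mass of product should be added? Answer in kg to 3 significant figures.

Volume: 2290 m³ = 2,290,000 L.
[OCl⁻]/[HOCl] = 10^(pH − pKa) = 10^(7.62 − 7.5) = 1.318; fraction as HOCl = 1/(1 + 1.318) = 0.4314.
Free chlorine required for 1.52 ppm HOCl: 1.52 / 0.4314 = 3.524 ppm.
FC to add: 3.524 − 0.1 = 3.424 mg/L as Cl₂.
Cl₂ equivalent: 3.424 mg/L × 2,290,000 L = 7840 g.
Product at 67.6% available Cl: 7840 / 0.676 = 11,600 g.

11.6 kg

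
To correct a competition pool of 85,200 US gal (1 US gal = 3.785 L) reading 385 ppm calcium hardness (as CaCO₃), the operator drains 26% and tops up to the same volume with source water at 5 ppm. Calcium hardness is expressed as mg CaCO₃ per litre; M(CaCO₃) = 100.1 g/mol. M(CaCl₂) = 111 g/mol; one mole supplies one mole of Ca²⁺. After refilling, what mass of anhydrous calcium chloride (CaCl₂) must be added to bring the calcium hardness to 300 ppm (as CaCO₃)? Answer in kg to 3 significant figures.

Volume: 85,200 US gal × 3.785 L/gal = 322,482 L.
After draining 26% and refilling: 385 × 0.74 + 5 × 0.26 = 286.2 ppm.
Deficit to target: 300 − 286.2 = 13.8 mg/L.
As CaCO₃: 13.8 mg/L × 322,482 L = 4450 g; ÷ 100.1 = 44.46 mol Ca²⁺.
Mass: 44.46 × 111 = 4935 g.

4.93 kg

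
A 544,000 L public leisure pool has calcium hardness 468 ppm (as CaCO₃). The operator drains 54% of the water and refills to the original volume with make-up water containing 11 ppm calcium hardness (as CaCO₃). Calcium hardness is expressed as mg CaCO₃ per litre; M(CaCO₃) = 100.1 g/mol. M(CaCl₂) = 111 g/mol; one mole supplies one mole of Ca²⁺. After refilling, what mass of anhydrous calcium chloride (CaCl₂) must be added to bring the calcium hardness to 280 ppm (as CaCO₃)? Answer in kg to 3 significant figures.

After draining 54% and refilling: 468 × 0.46 + 11 × 0.54 = 221.22 ppm.
Deficit to target: 280 − 221.22 = 58.78 mg/L.
As CaCO₃: 58.78 mg/L × 544,000 L = 31,980 g; ÷ 100.1 = 319.4 mol Ca²⁺.
Mass: 319.4 × 111 = 35,460 g.

35.5 kg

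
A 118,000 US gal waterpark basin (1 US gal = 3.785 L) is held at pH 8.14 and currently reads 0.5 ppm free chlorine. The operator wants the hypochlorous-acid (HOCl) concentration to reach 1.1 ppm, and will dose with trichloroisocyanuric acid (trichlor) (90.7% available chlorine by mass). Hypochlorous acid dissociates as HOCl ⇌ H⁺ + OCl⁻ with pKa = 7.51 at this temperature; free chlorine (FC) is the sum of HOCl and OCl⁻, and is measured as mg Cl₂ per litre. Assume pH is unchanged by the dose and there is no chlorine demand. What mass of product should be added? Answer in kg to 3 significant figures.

Volume: 118,000 US gal × 3.785 L/gal = 446,630 L.
[OCl⁻]/[HOCl] = 10^(pH − pKa) = 10^(8.14 − 7.51) = 4.266; fraction as HOCl = 1/(1 + 4.266) = 0.1899.
Free chlorine required for 1.1 ppm HOCl: 1.1 / 0.1899 = 5.792 ppm.
FC to add: 5.792 − 0.5 = 5.292 mg/L as Cl₂.
Cl₂ equivalent: 5.292 mg/L × 446,630 L = 2364 g.
Product at 90.7% available Cl: 2364 / 0.907 = 2606 g.

2.61 kg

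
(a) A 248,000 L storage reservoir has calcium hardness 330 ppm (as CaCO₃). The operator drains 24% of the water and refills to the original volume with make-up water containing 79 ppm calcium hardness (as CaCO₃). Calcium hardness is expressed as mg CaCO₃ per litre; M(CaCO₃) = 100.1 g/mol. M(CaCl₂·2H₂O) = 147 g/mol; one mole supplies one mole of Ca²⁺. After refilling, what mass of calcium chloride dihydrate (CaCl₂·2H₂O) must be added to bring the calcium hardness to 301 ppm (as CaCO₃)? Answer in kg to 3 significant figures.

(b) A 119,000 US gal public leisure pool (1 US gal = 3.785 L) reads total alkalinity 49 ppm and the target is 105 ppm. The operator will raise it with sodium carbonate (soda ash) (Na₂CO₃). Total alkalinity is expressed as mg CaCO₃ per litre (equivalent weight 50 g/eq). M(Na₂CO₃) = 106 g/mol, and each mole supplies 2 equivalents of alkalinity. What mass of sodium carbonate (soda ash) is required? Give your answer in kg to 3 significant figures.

(a) 11.4 kg; (b) 26.7 kg

(a) After draining 24% and refilling: 330 × 0.76 + 79 × 0.24 = 269.76 ppm.
(a) Deficit to target: 301 − 269.76 = 31.24 mg/L.
(a) As CaCO₃: 31.24 mg/L × 248,000 L = 7748 g; ÷ 100.1 = 77.4 mol Ca²⁺.
(a) Mass: 77.4 × 147 = 11,380 g.

(b) Volume: 119,000 US gal × 3.785 L/gal = 450,415 L.
(b) Alkalinity to add: (105 − 49) = 56 mg/L as CaCO₃ × 450,415 L = 25,220 g as CaCO₃.
(b) Equivalents: 25,220 g ÷ 50 g/eq = 504.5 eq.
(b) Each mole of Na₂CO₃ supplies 2 eq, so 504.5 / 2 = 252.2 mol.
(b) Mass: 252.2 mol × 106 g/mol = 26,740 g.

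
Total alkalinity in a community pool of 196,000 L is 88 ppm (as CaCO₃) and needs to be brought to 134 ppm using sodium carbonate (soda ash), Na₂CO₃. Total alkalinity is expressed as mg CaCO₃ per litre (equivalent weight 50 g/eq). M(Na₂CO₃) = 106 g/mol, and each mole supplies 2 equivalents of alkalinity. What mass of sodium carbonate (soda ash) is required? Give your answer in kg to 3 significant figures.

Alkalinity to add: (134 − 88) = 46 mg/L as CaCO₃ × 196,000 L = 9016 g as CaCO₃.
Equivalents: 9016 g ÷ 50 g/eq = 180.3 eq.
Each mole of Na₂CO₃ supplies 2 eq, so 180.3 / 2 = 90.16 mol.
Mass: 90.16 mol × 106 g/mol = 9557 g.

9.56 kg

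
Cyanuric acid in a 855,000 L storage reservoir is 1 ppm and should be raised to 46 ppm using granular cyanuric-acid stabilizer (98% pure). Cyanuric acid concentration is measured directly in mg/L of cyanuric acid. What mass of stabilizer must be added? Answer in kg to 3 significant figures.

39.3 kg

CYA to add: (46 − 1) = 45 mg/L × 855,000 L = 38,480 g cyanuric acid.
At 98% purity: 38,480 / 0.98 = 39,260 g product.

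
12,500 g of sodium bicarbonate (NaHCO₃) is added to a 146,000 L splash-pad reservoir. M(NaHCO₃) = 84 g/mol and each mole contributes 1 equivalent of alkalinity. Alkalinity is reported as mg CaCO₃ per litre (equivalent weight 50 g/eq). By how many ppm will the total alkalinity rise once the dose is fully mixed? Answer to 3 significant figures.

Moles of NaHCO₃: 12,500 g ÷ 84 g/mol = 148.8 mol → 148.8 eq of alkalinity.
As CaCO₃: 148.8 eq × 50 g/eq = 7440 g.
Rise: 7440 g / 146,000 L × 1000 = 50.96 mg/L.

51.0 ppm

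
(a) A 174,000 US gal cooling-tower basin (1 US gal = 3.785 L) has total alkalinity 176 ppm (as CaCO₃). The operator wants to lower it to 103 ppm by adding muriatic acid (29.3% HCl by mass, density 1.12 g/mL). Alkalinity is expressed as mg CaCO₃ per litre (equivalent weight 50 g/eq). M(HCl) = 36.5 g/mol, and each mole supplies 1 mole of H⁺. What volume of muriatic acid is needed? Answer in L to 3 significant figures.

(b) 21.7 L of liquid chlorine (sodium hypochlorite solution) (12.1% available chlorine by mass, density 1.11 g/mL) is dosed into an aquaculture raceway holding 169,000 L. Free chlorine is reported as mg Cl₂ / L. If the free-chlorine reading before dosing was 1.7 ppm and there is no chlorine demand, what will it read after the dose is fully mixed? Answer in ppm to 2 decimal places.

(a) Volume: 174,000 US gal × 3.785 L/gal = 658,590 L.
(a) Alkalinity to neutralize: (176 − 103) = 73 mg/L as CaCO₃ × 658,590 L = 48,080 g as CaCO₃.
(a) Equivalents of H⁺ required: 48,080 ÷ 50 g/eq = 961.5 eq = 961.5 mol HCl.
(a) Mass of HCl: 961.5 × 36.5 = 35,100 g.
(a) Mass of 29.3% solution: 35,100 / 0.293 = 119,800 g.
(a) Volume: 119,800 g ÷ 1.12 g/mL = 106,900 mL.

(b) Mass of solution: 21.7 L × 1000 mL/L × 1.11 g/mL = 24,090 g.
(b) Available chlorine delivered: 24,090 g × 0.121 = 2915 g as Cl₂.
(b) Concentration rise: 2915 g / 169,000 L = 17.25 mg/L = 17.25 ppm.
(b) Final FC: 1.7 + 17.25 = 18.95 ppm.

(a) 107 L; (b) 18.95 ppm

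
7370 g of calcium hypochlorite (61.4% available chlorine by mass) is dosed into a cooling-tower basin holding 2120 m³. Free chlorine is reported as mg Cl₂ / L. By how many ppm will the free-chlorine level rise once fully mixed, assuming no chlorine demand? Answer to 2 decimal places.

Volume: 2120 m³ = 2,120,000 L.
Available chlorine delivered: 7370 g × 0.614 = 4525 g as Cl₂.
Concentration rise: 4525 g / 2,120,000 L = 2.135 mg/L = 2.13 ppm.

2.13 ppm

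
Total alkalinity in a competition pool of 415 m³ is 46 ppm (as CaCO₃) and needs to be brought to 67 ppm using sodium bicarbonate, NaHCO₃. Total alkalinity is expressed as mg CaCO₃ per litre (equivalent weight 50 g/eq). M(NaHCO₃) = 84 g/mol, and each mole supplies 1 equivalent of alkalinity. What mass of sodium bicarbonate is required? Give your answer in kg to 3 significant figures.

Volume: 415 m³ = 415,000 L.
Alkalinity to add: (67 − 46) = 21 mg/L as CaCO₃ × 415,000 L = 8715 g as CaCO₃.
Equivalents: 8715 g ÷ 50 g/eq = 174.3 eq.
NaHCO₃ supplies 1 eq per mole → 174.3 mol.
Mass: 174.3 mol × 84 g/mol = 14,640 g.

14.6 kg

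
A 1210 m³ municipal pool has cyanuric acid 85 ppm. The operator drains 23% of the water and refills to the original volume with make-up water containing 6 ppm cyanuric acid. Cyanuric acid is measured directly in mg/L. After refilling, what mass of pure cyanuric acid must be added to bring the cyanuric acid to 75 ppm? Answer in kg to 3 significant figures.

Volume: 1210 m³ = 1,210,000 L.
After draining 23% and refilling: 85 × 0.77 + 6 × 0.23 = 66.83 ppm.
Deficit to target: 75 − 66.83 = 8.17 mg/L.
Mass: 8.17 mg/L × 1,210,000 L = 9886 g cyanuric acid.

9.89 kg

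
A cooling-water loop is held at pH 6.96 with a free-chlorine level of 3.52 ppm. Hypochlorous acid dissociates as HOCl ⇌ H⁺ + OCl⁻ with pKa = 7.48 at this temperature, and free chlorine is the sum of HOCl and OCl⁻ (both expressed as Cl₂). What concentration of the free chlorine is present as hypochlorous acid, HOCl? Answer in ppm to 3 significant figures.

2.70 ppm

[OCl⁻]/[HOCl] = 10^(pH − pKa) = 10^(6.96 − 7.48) = 10^-0.52 = 0.302.
Fraction as HOCl = 1 / (1 + 0.302) = 0.7681.
HOCl = 0.7681 × 3.52 ppm = 2.704 ppm.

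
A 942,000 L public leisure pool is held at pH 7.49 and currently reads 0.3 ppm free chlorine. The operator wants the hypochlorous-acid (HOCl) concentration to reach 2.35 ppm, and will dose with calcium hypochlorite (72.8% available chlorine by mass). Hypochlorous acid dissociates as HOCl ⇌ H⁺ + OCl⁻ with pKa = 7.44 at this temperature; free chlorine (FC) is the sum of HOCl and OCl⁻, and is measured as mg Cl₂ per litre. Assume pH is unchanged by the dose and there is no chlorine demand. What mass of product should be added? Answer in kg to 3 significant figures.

6.06 kg

[OCl⁻]/[HOCl] = 10^(pH − pKa) = 10^(7.49 − 7.44) = 1.122; fraction as HOCl = 1/(1 + 1.122) = 0.4712.
Free chlorine required for 2.35 ppm HOCl: 2.35 / 0.4712 = 4.987 ppm.
FC to add: 4.987 − 0.3 = 4.687 mg/L as Cl₂.
Cl₂ equivalent: 4.687 mg/L × 942,000 L = 4415 g.
Product at 72.8% available Cl: 4415 / 0.728 = 6064 g.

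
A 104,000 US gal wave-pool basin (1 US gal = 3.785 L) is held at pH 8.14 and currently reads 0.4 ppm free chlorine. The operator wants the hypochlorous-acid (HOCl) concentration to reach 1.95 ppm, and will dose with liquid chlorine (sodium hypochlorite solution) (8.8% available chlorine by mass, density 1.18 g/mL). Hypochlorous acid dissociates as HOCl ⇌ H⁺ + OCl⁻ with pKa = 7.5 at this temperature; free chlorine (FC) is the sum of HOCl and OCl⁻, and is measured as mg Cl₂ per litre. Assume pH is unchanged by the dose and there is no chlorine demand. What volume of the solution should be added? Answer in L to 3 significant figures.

Volume: 104,000 US gal × 3.785 L/gal = 393,640 L.
[OCl⁻]/[HOCl] = 10^(pH − pKa) = 10^(8.14 − 7.5) = 4.365; fraction as HOCl = 1/(1 + 4.365) = 0.1864.
Free chlorine required for 1.95 ppm HOCl: 1.95 / 0.1864 = 10.46 ppm.
FC to add: 10.46 − 0.4 = 10.06 mg/L as Cl₂.
Cl₂ equivalent: 10.06 mg/L × 393,640 L = 3961 g.
Product at 8.8% available Cl: 3961 / 0.088 = 45,010 g.
Volume: 45,010 g ÷ 1.18 g/mL = 38,140 mL.

38.1 L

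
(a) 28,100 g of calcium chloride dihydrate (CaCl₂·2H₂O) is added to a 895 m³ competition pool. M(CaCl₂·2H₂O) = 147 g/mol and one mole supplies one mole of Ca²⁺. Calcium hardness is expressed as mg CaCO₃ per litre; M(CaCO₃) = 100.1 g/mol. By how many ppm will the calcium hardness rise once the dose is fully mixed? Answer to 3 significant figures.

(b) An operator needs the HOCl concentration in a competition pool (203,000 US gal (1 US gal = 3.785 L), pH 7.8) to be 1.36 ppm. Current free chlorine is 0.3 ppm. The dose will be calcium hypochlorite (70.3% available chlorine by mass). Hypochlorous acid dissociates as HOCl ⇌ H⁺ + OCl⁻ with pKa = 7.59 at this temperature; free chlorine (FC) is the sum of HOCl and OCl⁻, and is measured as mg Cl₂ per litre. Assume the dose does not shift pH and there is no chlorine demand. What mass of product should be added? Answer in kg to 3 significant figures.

(a) 21.4 ppm; (b) 3.57 kg

(a) Volume: 895 m³ = 895,000 L.
(a) Moles of Ca²⁺: 28,100 g ÷ 147 g/mol = 191.2 mol.
(a) As CaCO₃: 191.2 mol × 100.1 g/mol = 19,130 g.
(a) Rise: 19,130 g / 895,000 L × 1000 = 21.38 mg/L.

(b) Volume: 203,000 US gal × 3.785 L/gal = 768,355 L.
(b) [OCl⁻]/[HOCl] = 10^(pH − pKa) = 10^(7.8 − 7.59) = 1.622; fraction as HOCl = 1/(1 + 1.622) = 0.3814.
(b) Free chlorine required for 1.36 ppm HOCl: 1.36 / 0.3814 = 3.566 ppm.
(b) FC to add: 3.566 − 0.3 = 3.266 mg/L as Cl₂.
(b) Cl₂ equivalent: 3.266 mg/L × 768,355 L = 2509 g.
(b) Product at 70.3% available Cl: 2509 / 0.703 = 3569 g.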